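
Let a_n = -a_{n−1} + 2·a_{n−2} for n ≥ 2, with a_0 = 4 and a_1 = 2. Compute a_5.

-18

With companion matrix B = [[-1, 2], [1, 0]], [a_n, a_{n−1}]ᵀ = B·[a_{n−1}, a_{n−2}]ᵀ, so [a_5, a_4]ᵀ = B⁴·[a_1, a_0]ᵀ.
B⁴ = [[11, -10], [-5, 6]], giving [a_5, a_4]ᵀ = [[-18], [14]].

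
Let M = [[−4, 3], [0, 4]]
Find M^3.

M^2 = [[16, 0], [0, 16]]
M^3 = [[−64, 48], [0, 64]]

[[−64, 48], [0, 64]]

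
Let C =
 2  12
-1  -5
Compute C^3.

[[20, 84], [-7, -29]]

tr C = -3 and det C = 2, so the characteristic polynomial is λ² − (-3)λ + (2) with roots -1 and -2.
Eigenvectors give P = [[4, 3], [-1, -1]] with P⁻¹ = [[1, 3], [-1, -4]], and C = P·diag(-1, -2)·P⁻¹.
Then C^3 = P·diag(-1, -8)·P⁻¹ = [[-4, -24], [1, 8]] · [[1, 3], [-1, -4]] = [[20, 84], [-7, -29]].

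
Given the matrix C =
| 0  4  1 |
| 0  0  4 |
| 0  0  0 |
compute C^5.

[[0, 0, 0], [0, 0, 0], [0, 0, 0]]

C is strictly triangular, hence nilpotent: C^3 = 0, so C^5 = 0.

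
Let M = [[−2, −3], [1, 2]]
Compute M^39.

[[−2, −3], [1, 2]]

M² = I (check: tr M = 0 and det M = −1), so M^39 = M since 39 is odd.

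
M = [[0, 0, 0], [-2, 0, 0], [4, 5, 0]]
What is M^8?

[[0, 0, 0], [0, 0, 0], [0, 0, 0]]

M is strictly triangular, hence nilpotent: M^3 = 0, so M^8 = 0.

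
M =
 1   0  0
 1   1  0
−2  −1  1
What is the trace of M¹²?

3

M = I + N where N = [[0, 0, 0], [1, 0, 0], [−2, −1, 0]] is strictly lower-triangular, so N³ = 0.
(I + N)¹² = I + 12·N + 66·N² = [[1, 0, 0], [12, 1, 0], [−90, −12, 1]].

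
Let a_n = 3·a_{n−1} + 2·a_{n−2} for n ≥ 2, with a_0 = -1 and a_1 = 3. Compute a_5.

With companion matrix Q = [[3, 2], [1, 0]], [a_n, a_{n−1}]ᵀ = Q·[a_{n−1}, a_{n−2}]ᵀ, so [a_5, a_4]ᵀ = Q⁴·[a_1, a_0]ᵀ.
Q⁴ = [[139, 78], [39, 22]], giving [a_5, a_4]ᵀ = [[339], [95]].

339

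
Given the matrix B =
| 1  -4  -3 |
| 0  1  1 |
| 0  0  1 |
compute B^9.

[[1, -36, -171], [0, 1, 9], [0, 0, 1]]

B = I + N where N = [[0, -4, -3], [0, 0, 1], [0, 0, 0]] is strictly upper-triangular, so N^3 = 0.
(I + N)^9 = I + 9·N + 36·N^2 = [[1, -36, -171], [0, 1, 9], [0, 0, 1]].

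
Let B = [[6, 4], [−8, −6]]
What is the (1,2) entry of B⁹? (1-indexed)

tr B = 0 and det B = −4, so the characteristic polynomial is λ² − (0)λ + (−4) with roots 2 and −2.
Eigenvectors give P = [[−1, 1], [1, −2]] with P⁻¹ = [[−2, −1], [−1, −1]], and B = P·diag(2, −2)·P⁻¹.
Then B⁹ = P·diag(512, −512)·P⁻¹ = [[−512, −512], [512, 1024]] · [[−2, −1], [−1, −1]] = [[1536, 1024], [−2048, −1536]].

1024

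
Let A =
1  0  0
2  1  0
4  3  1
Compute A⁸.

A = I + N where N = [[0, 0, 0], [2, 0, 0], [4, 3, 0]] is strictly lower-triangular, so N³ = 0.
(I + N)⁸ = I + 8·N + 28·N² = [[1, 0, 0], [16, 1, 0], [200, 24, 1]].

[[1, 0, 0], [16, 1, 0], [200, 24, 1]]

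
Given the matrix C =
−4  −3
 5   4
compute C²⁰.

C² = I (check: tr C = 0 and det C = −1), so C²⁰ = I since 20 is even.

[[1, 0], [0, 1]]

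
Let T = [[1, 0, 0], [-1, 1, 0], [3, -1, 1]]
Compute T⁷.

T = I + N where N = [[0, 0, 0], [-1, 0, 0], [3, -1, 0]] is strictly lower-triangular, so N³ = 0.
(I + N)⁷ = I + 7·N + 21·N² = [[1, 0, 0], [-7, 1, 0], [42, -7, 1]].

[[1, 0, 0], [-7, 1, 0], [42, -7, 1]]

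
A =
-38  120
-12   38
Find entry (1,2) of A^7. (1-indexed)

7680

tr A = 0 and det A = -4, so the characteristic polynomial is λ² − (0)λ + (-4) with roots -2 and 2.
Eigenvectors give P = [[10, 3], [3, 1]] with P⁻¹ = [[1, -3], [-3, 10]], and A = P·diag(-2, 2)·P⁻¹.
Then A^7 = P·diag(-128, 128)·P⁻¹ = [[-1280, 384], [-384, 128]] · [[1, -3], [-3, 10]] = [[-2432, 7680], [-768, 2432]].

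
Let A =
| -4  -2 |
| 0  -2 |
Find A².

[[16, 12], [0, 4]]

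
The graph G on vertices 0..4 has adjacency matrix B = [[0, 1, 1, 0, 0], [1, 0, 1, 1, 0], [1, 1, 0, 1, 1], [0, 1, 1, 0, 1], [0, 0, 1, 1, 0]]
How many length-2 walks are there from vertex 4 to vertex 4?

The number of length-2 walks from vertex 4 to vertex 4 is entry (4,4) of B^2, where B is the adjacency matrix.
B^2 = [[2, 1, 1, 2, 1], [1, 3, 2, 1, 2], [1, 2, 4, 2, 1], [2, 1, 2, 3, 1], [1, 2, 1, 1, 2]]

2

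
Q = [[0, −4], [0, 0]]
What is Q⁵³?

Q is strictly triangular, hence nilpotent: Q² = 0, so Q⁵³ = 0.

[[0, 0], [0, 0]]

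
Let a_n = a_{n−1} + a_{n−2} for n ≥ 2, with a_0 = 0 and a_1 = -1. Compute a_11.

With companion matrix T = [[1, 1], [1, 0]], [a_n, a_{n−1}]ᵀ = T·[a_{n−1}, a_{n−2}]ᵀ, so [a_11, a_10]ᵀ = T¹⁰·[a_1, a_0]ᵀ.
T¹⁰ = [[89, 55], [55, 34]], giving [a_11, a_10]ᵀ = [[-89], [-55]].

-89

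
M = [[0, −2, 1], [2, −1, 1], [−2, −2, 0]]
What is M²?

[[−6, 0, −2], [−4, −5, 1], [−4, 6, −4]]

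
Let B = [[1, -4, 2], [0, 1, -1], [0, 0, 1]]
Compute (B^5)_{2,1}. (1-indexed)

B = I + N where N = [[0, -4, 2], [0, 0, -1], [0, 0, 0]] is strictly upper-triangular, so N^3 = 0.
(I + N)^5 = I + 5·N + 10·N^2 = [[1, -20, 50], [0, 1, -5], [0, 0, 1]].

0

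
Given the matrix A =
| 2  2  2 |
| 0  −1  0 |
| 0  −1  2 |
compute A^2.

[[4, 0, 8], [0, 1, 0], [0, −1, 4]]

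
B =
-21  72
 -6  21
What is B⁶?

tr B = 0 and det B = -9, so the characteristic polynomial is λ² − (0)λ + (-9) with roots -3 and 3.
Eigenvectors give P = [[-4, 3], [-1, 1]] with P⁻¹ = [[-1, 3], [-1, 4]], and B = P·diag(-3, 3)·P⁻¹.
Then B⁶ = P·diag(729, 729)·P⁻¹ = [[-2916, 2187], [-729, 729]] · [[-1, 3], [-1, 4]] = [[729, 0], [0, 729]].

[[729, 0], [0, 729]]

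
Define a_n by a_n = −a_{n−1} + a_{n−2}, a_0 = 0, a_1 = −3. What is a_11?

With companion matrix A = [[−1, 1], [1, 0]], [a_n, a_{n−1}]ᵀ = A·[a_{n−1}, a_{n−2}]ᵀ, so [a_11, a_10]ᵀ = A¹⁰·[a_1, a_0]ᵀ.
A¹⁰ = [[89, −55], [−55, 34]], giving [a_11, a_10]ᵀ = [[−267], [165]].

−267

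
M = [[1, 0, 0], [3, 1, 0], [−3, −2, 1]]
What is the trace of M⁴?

M = I + N where N = [[0, 0, 0], [3, 0, 0], [−3, −2, 0]] is strictly lower-triangular, so N³ = 0.
(I + N)⁴ = I + 4·N + 6·N² = [[1, 0, 0], [12, 1, 0], [−48, −8, 1]].

3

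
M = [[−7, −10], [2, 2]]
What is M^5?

[[−1087, −2110], [422, 812]]

tr M = −5 and det M = 6, so the characteristic polynomial is λ² − (−5)λ + (6) with roots −3 and −2.
Eigenvectors give P = [[5, −2], [−2, 1]] with P⁻¹ = [[1, 2], [2, 5]], and M = P·diag(−3, −2)·P⁻¹.
Then M^5 = P·diag(−243, −32)·P⁻¹ = [[−1215, 64], [486, −32]] · [[1, 2], [2, 5]] = [[−1087, −2110], [422, 812]].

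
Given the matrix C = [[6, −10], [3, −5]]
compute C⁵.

C² = C (a projection; rank 1, trace 1), so C⁵ = C.

[[6, −10], [3, −5]]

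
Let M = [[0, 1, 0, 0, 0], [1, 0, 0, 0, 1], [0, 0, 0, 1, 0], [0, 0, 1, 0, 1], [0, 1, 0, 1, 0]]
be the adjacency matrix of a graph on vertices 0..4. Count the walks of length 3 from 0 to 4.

0

The number of length-3 walks from vertex 0 to vertex 4 is entry (0,4) of M^3, where M is the adjacency matrix.
M^2 = [[1, 0, 0, 0, 1], [0, 2, 0, 1, 0], [0, 0, 1, 0, 1], [0, 1, 0, 2, 0], [1, 0, 1, 0, 2]]
M^3 = [[0, 2, 0, 1, 0], [2, 0, 1, 0, 3], [0, 1, 0, 2, 0], [1, 0, 2, 0, 3], [0, 3, 0, 3, 0]]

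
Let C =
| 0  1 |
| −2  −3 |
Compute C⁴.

[[−14, −15], [30, 31]]

tr C = −3 and det C = 2, so the characteristic polynomial is λ² − (−3)λ + (2) with roots −2 and −1.
Eigenvectors give P = [[1, 1], [−2, −1]] with P⁻¹ = [[−1, −1], [2, 1]], and C = P·diag(−2, −1)·P⁻¹.
Then C⁴ = P·diag(16, 1)·P⁻¹ = [[16, 1], [−32, −1]] · [[−1, −1], [2, 1]] = [[−14, −15], [30, 31]].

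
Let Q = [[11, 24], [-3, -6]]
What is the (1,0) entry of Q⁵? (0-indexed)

tr Q = 5 and det Q = 6, so the characteristic polynomial is λ² − (5)λ + (6) with roots 2 and 3.
Eigenvectors give P = [[8, -3], [-3, 1]] with P⁻¹ = [[-1, -3], [-3, -8]], and Q = P·diag(2, 3)·P⁻¹.
Then Q⁵ = P·diag(32, 243)·P⁻¹ = [[256, -729], [-96, 243]] · [[-1, -3], [-3, -8]] = [[1931, 5064], [-633, -1656]].

-633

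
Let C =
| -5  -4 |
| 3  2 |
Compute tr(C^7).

tr C = -3 and det C = 2, so the characteristic polynomial is λ² − (-3)λ + (2) with roots -2 and -1.
Eigenvectors give P = [[4, -1], [-3, 1]] with P⁻¹ = [[1, 1], [3, 4]], and C = P·diag(-2, -1)·P⁻¹.
Then C^7 = P·diag(-128, -1)·P⁻¹ = [[-512, 1], [384, -1]] · [[1, 1], [3, 4]] = [[-509, -508], [381, 380]].

-129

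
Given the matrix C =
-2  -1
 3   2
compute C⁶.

[[1, 0], [0, 1]]

C² = I (check: tr C = 0 and det C = -1), so C⁶ = I since 6 is even.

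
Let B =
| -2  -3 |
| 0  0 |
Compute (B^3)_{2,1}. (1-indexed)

B^2 = [[4, 6], [0, 0]]
B^3 = [[-8, -12], [0, 0]]

0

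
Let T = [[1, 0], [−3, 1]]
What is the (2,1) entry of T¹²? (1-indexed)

T = I + N where N = [[0, 0], [−3, 0]] is strictly lower-triangular, so N² = 0.
(I + N)¹² = I + 12·N = [[1, 0], [−36, 1]].

−36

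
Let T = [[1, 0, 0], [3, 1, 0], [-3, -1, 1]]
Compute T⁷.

[[1, 0, 0], [21, 1, 0], [-84, -7, 1]]

T = I + N where N = [[0, 0, 0], [3, 0, 0], [-3, -1, 0]] is strictly lower-triangular, so N³ = 0.
(I + N)⁷ = I + 7·N + 21·N² = [[1, 0, 0], [21, 1, 0], [-84, -7, 1]].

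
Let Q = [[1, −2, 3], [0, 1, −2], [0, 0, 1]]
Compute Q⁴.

Q = I + N where N = [[0, −2, 3], [0, 0, −2], [0, 0, 0]] is strictly upper-triangular, so N³ = 0.
(I + N)⁴ = I + 4·N + 6·N² = [[1, −8, 36], [0, 1, −8], [0, 0, 1]].

[[1, −8, 36], [0, 1, −8], [0, 0, 1]]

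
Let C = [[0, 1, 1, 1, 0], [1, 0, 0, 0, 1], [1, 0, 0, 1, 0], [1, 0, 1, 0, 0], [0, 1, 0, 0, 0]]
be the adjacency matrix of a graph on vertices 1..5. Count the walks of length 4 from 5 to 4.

The number of length-4 walks from vertex 5 to vertex 4 is entry (5,4) of C⁴, where C is the adjacency matrix.
C² = [[3, 0, 1, 1, 1], [0, 2, 1, 1, 0], [1, 1, 2, 1, 0], [1, 1, 1, 2, 0], [1, 0, 0, 0, 1]]
C³ = [[2, 4, 4, 4, 0], [4, 0, 1, 1, 2], [4, 1, 2, 3, 1], [4, 1, 3, 2, 1], [0, 2, 1, 1, 0]]
C⁴ = [[12, 2, 6, 6, 4], [2, 6, 5, 5, 0], [6, 5, 7, 6, 1], [6, 5, 6, 7, 1], [4, 0, 1, 1, 2]]

1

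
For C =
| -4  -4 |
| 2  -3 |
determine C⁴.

C² = [[8, 28], [-14, 1]]
C³ = [[24, -116], [58, 53]]
C⁴ = [[-328, 252], [-126, -391]]

[[-328, 252], [-126, -391]]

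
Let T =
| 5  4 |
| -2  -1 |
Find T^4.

tr T = 4 and det T = 3, so the characteristic polynomial is λ² − (4)λ + (3) with roots 1 and 3.
Eigenvectors give P = [[-1, 2], [1, -1]] with P⁻¹ = [[1, 2], [1, 1]], and T = P·diag(1, 3)·P⁻¹.
Then T^4 = P·diag(1, 81)·P⁻¹ = [[-1, 162], [1, -81]] · [[1, 2], [1, 1]] = [[161, 160], [-80, -79]].

[[161, 160], [-80, -79]]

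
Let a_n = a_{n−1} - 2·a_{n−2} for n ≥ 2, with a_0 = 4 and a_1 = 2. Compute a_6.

With companion matrix B = [[1, -2], [1, 0]], [a_n, a_{n−1}]ᵀ = B·[a_{n−1}, a_{n−2}]ᵀ, so [a_6, a_5]ᵀ = B^5·[a_1, a_0]ᵀ.
B^5 = [[5, 2], [-1, 6]], giving [a_6, a_5]ᵀ = [[18], [22]].

18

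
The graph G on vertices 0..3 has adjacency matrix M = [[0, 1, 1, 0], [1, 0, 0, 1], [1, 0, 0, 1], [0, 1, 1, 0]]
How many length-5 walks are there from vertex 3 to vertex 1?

16

The number of length-5 walks from vertex 3 to vertex 1 is entry (3,1) of M^5, where M is the adjacency matrix.
M^2 = [[2, 0, 0, 2], [0, 2, 2, 0], [0, 2, 2, 0], [2, 0, 0, 2]]
M^3 = [[0, 4, 4, 0], [4, 0, 0, 4], [4, 0, 0, 4], [0, 4, 4, 0]]
M^4 = [[8, 0, 0, 8], [0, 8, 8, 0], [0, 8, 8, 0], [8, 0, 0, 8]]
M^5 = [[0, 16, 16, 0], [16, 0, 0, 16], [16, 0, 0, 16], [0, 16, 16, 0]]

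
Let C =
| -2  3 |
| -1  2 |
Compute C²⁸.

C² = I (check: tr C = 0 and det C = -1), so C²⁸ = I since 28 is even.

[[1, 0], [0, 1]]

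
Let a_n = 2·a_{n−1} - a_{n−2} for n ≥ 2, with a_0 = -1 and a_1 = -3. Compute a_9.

With companion matrix T = [[2, -1], [1, 0]], [a_n, a_{n−1}]ᵀ = T·[a_{n−1}, a_{n−2}]ᵀ, so [a_9, a_8]ᵀ = T^8·[a_1, a_0]ᵀ.
T^8 = [[9, -8], [8, -7]], giving [a_9, a_8]ᵀ = [[-19], [-17]].

-19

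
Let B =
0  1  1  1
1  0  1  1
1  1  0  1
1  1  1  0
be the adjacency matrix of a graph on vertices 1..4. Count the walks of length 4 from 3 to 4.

20

The number of length-4 walks from vertex 3 to vertex 4 is entry (3,4) of B⁴, where B is the adjacency matrix.
B² = [[3, 2, 2, 2], [2, 3, 2, 2], [2, 2, 3, 2], [2, 2, 2, 3]]
B³ = [[6, 7, 7, 7], [7, 6, 7, 7], [7, 7, 6, 7], [7, 7, 7, 6]]
B⁴ = [[21, 20, 20, 20], [20, 21, 20, 20], [20, 20, 21, 20], [20, 20, 20, 21]]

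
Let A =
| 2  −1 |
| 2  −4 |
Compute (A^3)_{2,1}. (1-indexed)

A^2 = [[2, 2], [−4, 14]]
A^3 = [[8, −10], [20, −52]]

20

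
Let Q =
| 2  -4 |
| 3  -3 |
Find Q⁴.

[[52, -44], [33, -3]]

Q² = [[-8, 4], [-3, -3]]
Q³ = [[-4, 20], [-15, 21]]
Q⁴ = [[52, -44], [33, -3]]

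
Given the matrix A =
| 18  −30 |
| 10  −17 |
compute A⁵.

tr A = 1 and det A = −6, so the characteristic polynomial is λ² − (1)λ + (−6) with roots 3 and −2.
Eigenvectors give P = [[−2, 3], [−1, 2]] with P⁻¹ = [[−2, 3], [−1, 2]], and A = P·diag(3, −2)·P⁻¹.
Then A⁵ = P·diag(243, −32)·P⁻¹ = [[−486, −96], [−243, −64]] · [[−2, 3], [−1, 2]] = [[1068, −1650], [550, −857]].

[[1068, −1650], [550, −857]]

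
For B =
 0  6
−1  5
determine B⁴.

[[−114, 390], [−65, 211]]

tr B = 5 and det B = 6, so the characteristic polynomial is λ² − (5)λ + (6) with roots 2 and 3.
Eigenvectors give P = [[−3, −2], [−1, −1]] with P⁻¹ = [[−1, 2], [1, −3]], and B = P·diag(2, 3)·P⁻¹.
Then B⁴ = P·diag(16, 81)·P⁻¹ = [[−48, −162], [−16, −81]] · [[−1, 2], [1, −3]] = [[−114, 390], [−65, 211]].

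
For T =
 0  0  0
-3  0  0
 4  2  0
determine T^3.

[[0, 0, 0], [0, 0, 0], [0, 0, 0]]

T is strictly triangular, hence nilpotent: T^3 = 0, so T^3 = 0.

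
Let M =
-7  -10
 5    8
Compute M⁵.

[[-307, -550], [275, 518]]

tr M = 1 and det M = -6, so the characteristic polynomial is λ² − (1)λ + (-6) with roots 3 and -2.
Eigenvectors give P = [[-1, -2], [1, 1]] with P⁻¹ = [[1, 2], [-1, -1]], and M = P·diag(3, -2)·P⁻¹.
Then M⁵ = P·diag(243, -32)·P⁻¹ = [[-243, 64], [243, -32]] · [[1, 2], [-1, -1]] = [[-307, -550], [275, 518]].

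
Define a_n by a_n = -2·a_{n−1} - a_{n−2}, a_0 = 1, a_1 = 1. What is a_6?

-11

With companion matrix A = [[-2, -1], [1, 0]], [a_n, a_{n−1}]ᵀ = A·[a_{n−1}, a_{n−2}]ᵀ, so [a_6, a_5]ᵀ = A^5·[a_1, a_0]ᵀ.
A^5 = [[-6, -5], [5, 4]], giving [a_6, a_5]ᵀ = [[-11], [9]].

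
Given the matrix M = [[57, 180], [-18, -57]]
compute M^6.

tr M = 0 and det M = -9, so the characteristic polynomial is λ² − (0)λ + (-9) with roots -3 and 3.
Eigenvectors give P = [[-3, 10], [1, -3]] with P⁻¹ = [[3, 10], [1, 3]], and M = P·diag(-3, 3)·P⁻¹.
Then M^6 = P·diag(729, 729)·P⁻¹ = [[-2187, 7290], [729, -2187]] · [[3, 10], [1, 3]] = [[729, 0], [0, 729]].

[[729, 0], [0, 729]]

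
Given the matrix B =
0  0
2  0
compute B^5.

B is strictly triangular, hence nilpotent: B^2 = 0, so B^5 = 0.

[[0, 0], [0, 0]]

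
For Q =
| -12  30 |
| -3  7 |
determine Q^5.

[[-2142, 6330], [-633, 1867]]

tr Q = -5 and det Q = 6, so the characteristic polynomial is λ² − (-5)λ + (6) with roots -3 and -2.
Eigenvectors give P = [[10, 3], [3, 1]] with P⁻¹ = [[1, -3], [-3, 10]], and Q = P·diag(-3, -2)·P⁻¹.
Then Q^5 = P·diag(-243, -32)·P⁻¹ = [[-2430, -96], [-729, -32]] · [[1, -3], [-3, 10]] = [[-2142, 6330], [-633, 1867]].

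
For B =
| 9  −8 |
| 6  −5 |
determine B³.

tr B = 4 and det B = 3, so the characteristic polynomial is λ² − (4)λ + (3) with roots 1 and 3.
Eigenvectors give P = [[1, 4], [1, 3]] with P⁻¹ = [[−3, 4], [1, −1]], and B = P·diag(1, 3)·P⁻¹.
Then B³ = P·diag(1, 27)·P⁻¹ = [[1, 108], [1, 81]] · [[−3, 4], [1, −1]] = [[105, −104], [78, −77]].

[[105, −104], [78, −77]]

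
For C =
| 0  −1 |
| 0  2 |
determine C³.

C² = [[0, −2], [0, 4]]
C³ = [[0, −4], [0, 8]]

[[0, −4], [0, 8]]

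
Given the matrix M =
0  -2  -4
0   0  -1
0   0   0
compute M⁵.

M is strictly triangular, hence nilpotent: M³ = 0, so M⁵ = 0.

[[0, 0, 0], [0, 0, 0], [0, 0, 0]]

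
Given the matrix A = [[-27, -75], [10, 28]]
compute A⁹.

tr A = 1 and det A = -6, so the characteristic polynomial is λ² − (1)λ + (-6) with roots 3 and -2.
Eigenvectors give P = [[5, 3], [-2, -1]] with P⁻¹ = [[-1, -3], [2, 5]], and A = P·diag(3, -2)·P⁻¹.
Then A⁹ = P·diag(19683, -512)·P⁻¹ = [[98415, -1536], [-39366, 512]] · [[-1, -3], [2, 5]] = [[-101487, -302925], [40390, 120658]].

[[-101487, -302925], [40390, 120658]]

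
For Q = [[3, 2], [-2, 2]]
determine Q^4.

Q^2 = [[5, 10], [-10, 0]]
Q^3 = [[-5, 30], [-30, -20]]
Q^4 = [[-75, 50], [-50, -100]]

[[-75, 50], [-50, -100]]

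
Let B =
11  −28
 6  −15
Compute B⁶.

tr B = −4 and det B = 3, so the characteristic polynomial is λ² − (−4)λ + (3) with roots −1 and −3.
Eigenvectors give P = [[7, 2], [3, 1]] with P⁻¹ = [[1, −2], [−3, 7]], and B = P·diag(−1, −3)·P⁻¹.
Then B⁶ = P·diag(1, 729)·P⁻¹ = [[7, 1458], [3, 729]] · [[1, −2], [−3, 7]] = [[−4367, 10192], [−2184, 5097]].

[[−4367, 10192], [−2184, 5097]]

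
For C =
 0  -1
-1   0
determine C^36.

C² = I (check: tr C = 0 and det C = -1), so C^36 = I since 36 is even.

[[1, 0], [0, 1]]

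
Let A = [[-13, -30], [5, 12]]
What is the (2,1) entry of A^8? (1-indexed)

-6305

tr A = -1 and det A = -6, so the characteristic polynomial is λ² − (-1)λ + (-6) with roots -3 and 2.
Eigenvectors give P = [[-3, -2], [1, 1]] with P⁻¹ = [[-1, -2], [1, 3]], and A = P·diag(-3, 2)·P⁻¹.
Then A^8 = P·diag(6561, 256)·P⁻¹ = [[-19683, -512], [6561, 256]] · [[-1, -2], [1, 3]] = [[19171, 37830], [-6305, -12354]].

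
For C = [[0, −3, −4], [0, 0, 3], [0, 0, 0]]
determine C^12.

C is strictly triangular, hence nilpotent: C^3 = 0, so C^12 = 0.

[[0, 0, 0], [0, 0, 0], [0, 0, 0]]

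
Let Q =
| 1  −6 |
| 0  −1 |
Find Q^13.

[[1, −6], [0, −1]]

Q² = I (check: tr Q = 0 and det Q = −1), so Q^13 = Q since 13 is odd.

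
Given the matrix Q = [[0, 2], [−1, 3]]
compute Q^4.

[[−14, 30], [−15, 31]]

tr Q = 3 and det Q = 2, so the characteristic polynomial is λ² − (3)λ + (2) with roots 1 and 2.
Eigenvectors give P = [[−2, −1], [−1, −1]] with P⁻¹ = [[−1, 1], [1, −2]], and Q = P·diag(1, 2)·P⁻¹.
Then Q^4 = P·diag(1, 16)·P⁻¹ = [[−2, −16], [−1, −16]] · [[−1, 1], [1, −2]] = [[−14, 30], [−15, 31]].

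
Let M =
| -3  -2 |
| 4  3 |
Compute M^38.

M² = I (check: tr M = 0 and det M = -1), so M^38 = I since 38 is even.

[[1, 0], [0, 1]]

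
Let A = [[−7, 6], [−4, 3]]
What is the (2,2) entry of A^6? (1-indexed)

−1455

tr A = −4 and det A = 3, so the characteristic polynomial is λ² − (−4)λ + (3) with roots −1 and −3.
Eigenvectors give P = [[1, 3], [1, 2]] with P⁻¹ = [[−2, 3], [1, −1]], and A = P·diag(−1, −3)·P⁻¹.
Then A^6 = P·diag(1, 729)·P⁻¹ = [[1, 2187], [1, 1458]] · [[−2, 3], [1, −1]] = [[2185, −2184], [1456, −1455]].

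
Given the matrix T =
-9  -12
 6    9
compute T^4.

tr T = 0 and det T = -9, so the characteristic polynomial is λ² − (0)λ + (-9) with roots -3 and 3.
Eigenvectors give P = [[2, -1], [-1, 1]] with P⁻¹ = [[1, 1], [1, 2]], and T = P·diag(-3, 3)·P⁻¹.
Then T^4 = P·diag(81, 81)·P⁻¹ = [[162, -81], [-81, 81]] · [[1, 1], [1, 2]] = [[81, 0], [0, 81]].

[[81, 0], [0, 81]]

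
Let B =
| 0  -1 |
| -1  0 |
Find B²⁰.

B² = I (check: tr B = 0 and det B = -1), so B²⁰ = I since 20 is even.

[[1, 0], [0, 1]]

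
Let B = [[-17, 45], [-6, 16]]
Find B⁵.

tr B = -1 and det B = -2, so the characteristic polynomial is λ² − (-1)λ + (-2) with roots 1 and -2.
Eigenvectors give P = [[-5, 3], [-2, 1]] with P⁻¹ = [[1, -3], [2, -5]], and B = P·diag(1, -2)·P⁻¹.
Then B⁵ = P·diag(1, -32)·P⁻¹ = [[-5, -96], [-2, -32]] · [[1, -3], [2, -5]] = [[-197, 495], [-66, 166]].

[[-197, 495], [-66, 166]]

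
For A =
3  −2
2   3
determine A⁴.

[[−119, −120], [120, −119]]

A² = [[5, −12], [12, 5]]
A³ = [[−9, −46], [46, −9]]
A⁴ = [[−119, −120], [120, −119]]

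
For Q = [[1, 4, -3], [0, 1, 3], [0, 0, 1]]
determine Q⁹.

Q = I + N where N = [[0, 4, -3], [0, 0, 3], [0, 0, 0]] is strictly upper-triangular, so N³ = 0.
(I + N)⁹ = I + 9·N + 36·N² = [[1, 36, 405], [0, 1, 27], [0, 0, 1]].

[[1, 36, 405], [0, 1, 27], [0, 0, 1]]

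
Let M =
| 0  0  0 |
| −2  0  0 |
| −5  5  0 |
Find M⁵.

M is strictly triangular, hence nilpotent: M³ = 0, so M⁵ = 0.

[[0, 0, 0], [0, 0, 0], [0, 0, 0]]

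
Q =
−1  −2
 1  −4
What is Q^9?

[[18659, −38342], [19171, −38854]]

tr Q = −5 and det Q = 6, so the characteristic polynomial is λ² − (−5)λ + (6) with roots −2 and −3.
Eigenvectors give P = [[2, 1], [1, 1]] with P⁻¹ = [[1, −1], [−1, 2]], and Q = P·diag(−2, −3)·P⁻¹.
Then Q^9 = P·diag(−512, −19683)·P⁻¹ = [[−1024, −19683], [−512, −19683]] · [[1, −1], [−1, 2]] = [[18659, −38342], [19171, −38854]].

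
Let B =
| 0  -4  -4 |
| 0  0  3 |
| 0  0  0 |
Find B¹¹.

[[0, 0, 0], [0, 0, 0], [0, 0, 0]]

B is strictly triangular, hence nilpotent: B³ = 0, so B¹¹ = 0.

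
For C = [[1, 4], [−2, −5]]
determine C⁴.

tr C = −4 and det C = 3, so the characteristic polynomial is λ² − (−4)λ + (3) with roots −3 and −1.
Eigenvectors give P = [[−1, −2], [1, 1]] with P⁻¹ = [[1, 2], [−1, −1]], and C = P·diag(−3, −1)·P⁻¹.
Then C⁴ = P·diag(81, 1)·P⁻¹ = [[−81, −2], [81, 1]] · [[1, 2], [−1, −1]] = [[−79, −160], [80, 161]].

[[−79, −160], [80, 161]]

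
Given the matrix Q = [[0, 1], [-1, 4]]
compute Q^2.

[[-1, 4], [-4, 15]]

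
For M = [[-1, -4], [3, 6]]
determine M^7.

[[-6049, -8236], [6177, 8364]]

tr M = 5 and det M = 6, so the characteristic polynomial is λ² − (5)λ + (6) with roots 2 and 3.
Eigenvectors give P = [[4, -1], [-3, 1]] with P⁻¹ = [[1, 1], [3, 4]], and M = P·diag(2, 3)·P⁻¹.
Then M^7 = P·diag(128, 2187)·P⁻¹ = [[512, -2187], [-384, 2187]] · [[1, 1], [3, 4]] = [[-6049, -8236], [6177, 8364]].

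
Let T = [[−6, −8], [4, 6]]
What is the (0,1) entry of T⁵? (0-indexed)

−128

tr T = 0 and det T = −4, so the characteristic polynomial is λ² − (0)λ + (−4) with roots 2 and −2.
Eigenvectors give P = [[−1, 2], [1, −1]] with P⁻¹ = [[1, 2], [1, 1]], and T = P·diag(2, −2)·P⁻¹.
Then T⁵ = P·diag(32, −32)·P⁻¹ = [[−32, −64], [32, 32]] · [[1, 2], [1, 1]] = [[−96, −128], [64, 96]].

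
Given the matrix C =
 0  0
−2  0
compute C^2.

[[0, 0], [0, 0]]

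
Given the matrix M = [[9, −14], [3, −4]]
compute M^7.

tr M = 5 and det M = 6, so the characteristic polynomial is λ² − (5)λ + (6) with roots 2 and 3.
Eigenvectors give P = [[2, −7], [1, −3]] with P⁻¹ = [[−3, 7], [−1, 2]], and M = P·diag(2, 3)·P⁻¹.
Then M^7 = P·diag(128, 2187)·P⁻¹ = [[256, −15309], [128, −6561]] · [[−3, 7], [−1, 2]] = [[14541, −28826], [6177, −12226]].

[[14541, −28826], [6177, −12226]]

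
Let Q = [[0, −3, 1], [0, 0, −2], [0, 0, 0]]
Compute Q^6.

[[0, 0, 0], [0, 0, 0], [0, 0, 0]]

Q is strictly triangular, hence nilpotent: Q^3 = 0, so Q^6 = 0.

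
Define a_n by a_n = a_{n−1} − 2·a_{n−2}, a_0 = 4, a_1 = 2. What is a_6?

18

With companion matrix Q = [[1, −2], [1, 0]], [a_n, a_{n−1}]ᵀ = Q·[a_{n−1}, a_{n−2}]ᵀ, so [a_6, a_5]ᵀ = Q^5·[a_1, a_0]ᵀ.
Q^5 = [[5, 2], [−1, 6]], giving [a_6, a_5]ᵀ = [[18], [22]].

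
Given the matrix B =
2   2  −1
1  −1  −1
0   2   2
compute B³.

B² = [[6, 0, −6], [1, 1, −2], [2, 2, 2]]
B³ = [[12, 0, −18], [3, −3, −6], [6, 6, 0]]

[[12, 0, −18], [3, −3, −6], [6, 6, 0]]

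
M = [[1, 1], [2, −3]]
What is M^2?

[[3, −2], [−4, 11]]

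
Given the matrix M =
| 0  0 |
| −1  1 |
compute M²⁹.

[[0, 0], [−1, 1]]

M² = M (a projection; rank 1, trace 1), so M²⁹ = M.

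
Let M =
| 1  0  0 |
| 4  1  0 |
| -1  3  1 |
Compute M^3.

[[1, 0, 0], [12, 1, 0], [33, 9, 1]]

M = I + N where N = [[0, 0, 0], [4, 0, 0], [-1, 3, 0]] is strictly lower-triangular, so N^3 = 0.
(I + N)^3 = I + 3·N + 3·N^2 = [[1, 0, 0], [12, 1, 0], [33, 9, 1]].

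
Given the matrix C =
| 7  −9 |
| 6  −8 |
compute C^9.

[[1027, −1539], [1026, −1538]]

tr C = −1 and det C = −2, so the characteristic polynomial is λ² − (−1)λ + (−2) with roots 1 and −2.
Eigenvectors give P = [[3, 1], [2, 1]] with P⁻¹ = [[1, −1], [−2, 3]], and C = P·diag(1, −2)·P⁻¹.
Then C^9 = P·diag(1, −512)·P⁻¹ = [[3, −512], [2, −512]] · [[1, −1], [−2, 3]] = [[1027, −1539], [1026, −1538]].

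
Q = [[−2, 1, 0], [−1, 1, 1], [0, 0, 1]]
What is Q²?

[[3, −1, 1], [1, 0, 2], [0, 0, 1]]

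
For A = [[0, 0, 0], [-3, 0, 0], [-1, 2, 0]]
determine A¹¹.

A is strictly triangular, hence nilpotent: A³ = 0, so A¹¹ = 0.

[[0, 0, 0], [0, 0, 0], [0, 0, 0]]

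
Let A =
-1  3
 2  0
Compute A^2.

[[7, -3], [-2, 6]]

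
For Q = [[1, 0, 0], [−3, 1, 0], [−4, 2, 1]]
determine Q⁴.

[[1, 0, 0], [−12, 1, 0], [−52, 8, 1]]

Q = I + N where N = [[0, 0, 0], [−3, 0, 0], [−4, 2, 0]] is strictly lower-triangular, so N³ = 0.
(I + N)⁴ = I + 4·N + 6·N² = [[1, 0, 0], [−12, 1, 0], [−52, 8, 1]].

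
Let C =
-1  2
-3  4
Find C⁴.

tr C = 3 and det C = 2, so the characteristic polynomial is λ² − (3)λ + (2) with roots 1 and 2.
Eigenvectors give P = [[-1, 2], [-1, 3]] with P⁻¹ = [[-3, 2], [-1, 1]], and C = P·diag(1, 2)·P⁻¹.
Then C⁴ = P·diag(1, 16)·P⁻¹ = [[-1, 32], [-1, 48]] · [[-3, 2], [-1, 1]] = [[-29, 30], [-45, 46]].

[[-29, 30], [-45, 46]]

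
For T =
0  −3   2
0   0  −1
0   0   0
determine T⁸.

[[0, 0, 0], [0, 0, 0], [0, 0, 0]]

T is strictly triangular, hence nilpotent: T³ = 0, so T⁸ = 0.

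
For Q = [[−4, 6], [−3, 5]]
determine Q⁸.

tr Q = 1 and det Q = −2, so the characteristic polynomial is λ² − (1)λ + (−2) with roots −1 and 2.
Eigenvectors give P = [[−2, −1], [−1, −1]] with P⁻¹ = [[−1, 1], [1, −2]], and Q = P·diag(−1, 2)·P⁻¹.
Then Q⁸ = P·diag(1, 256)·P⁻¹ = [[−2, −256], [−1, −256]] · [[−1, 1], [1, −2]] = [[−254, 510], [−255, 511]].

[[−254, 510], [−255, 511]]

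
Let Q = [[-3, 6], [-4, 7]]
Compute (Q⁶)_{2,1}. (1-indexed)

-1456

tr Q = 4 and det Q = 3, so the characteristic polynomial is λ² − (4)λ + (3) with roots 1 and 3.
Eigenvectors give P = [[3, 1], [2, 1]] with P⁻¹ = [[1, -1], [-2, 3]], and Q = P·diag(1, 3)·P⁻¹.
Then Q⁶ = P·diag(1, 729)·P⁻¹ = [[3, 729], [2, 729]] · [[1, -1], [-2, 3]] = [[-1455, 2184], [-1456, 2185]].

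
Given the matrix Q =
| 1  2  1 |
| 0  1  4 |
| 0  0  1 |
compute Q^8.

[[1, 16, 232], [0, 1, 32], [0, 0, 1]]

Q = I + N where N = [[0, 2, 1], [0, 0, 4], [0, 0, 0]] is strictly upper-triangular, so N^3 = 0.
(I + N)^8 = I + 8·N + 28·N^2 = [[1, 16, 232], [0, 1, 32], [0, 0, 1]].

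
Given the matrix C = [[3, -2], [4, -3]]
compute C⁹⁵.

C² = I (check: tr C = 0 and det C = -1), so C⁹⁵ = C since 95 is odd.

[[3, -2], [4, -3]]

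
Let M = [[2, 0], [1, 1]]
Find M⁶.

tr M = 3 and det M = 2, so the characteristic polynomial is λ² − (3)λ + (2) with roots 2 and 1.
Eigenvectors give P = [[1, 0], [1, -1]] with P⁻¹ = [[1, 0], [1, -1]], and M = P·diag(2, 1)·P⁻¹.
Then M⁶ = P·diag(64, 1)·P⁻¹ = [[64, 0], [64, -1]] · [[1, 0], [1, -1]] = [[64, 0], [63, 1]].

[[64, 0], [63, 1]]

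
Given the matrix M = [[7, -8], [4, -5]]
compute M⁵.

tr M = 2 and det M = -3, so the characteristic polynomial is λ² − (2)λ + (-3) with roots -1 and 3.
Eigenvectors give P = [[1, 2], [1, 1]] with P⁻¹ = [[-1, 2], [1, -1]], and M = P·diag(-1, 3)·P⁻¹.
Then M⁵ = P·diag(-1, 243)·P⁻¹ = [[-1, 486], [-1, 243]] · [[-1, 2], [1, -1]] = [[487, -488], [244, -245]].

[[487, -488], [244, -245]]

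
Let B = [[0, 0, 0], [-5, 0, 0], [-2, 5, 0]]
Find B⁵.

[[0, 0, 0], [0, 0, 0], [0, 0, 0]]

B is strictly triangular, hence nilpotent: B³ = 0, so B⁵ = 0.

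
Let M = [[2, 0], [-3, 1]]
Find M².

[[4, 0], [-9, 1]]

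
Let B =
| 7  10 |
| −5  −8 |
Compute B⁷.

tr B = −1 and det B = −6, so the characteristic polynomial is λ² − (−1)λ + (−6) with roots 2 and −3.
Eigenvectors give P = [[2, −1], [−1, 1]] with P⁻¹ = [[1, 1], [1, 2]], and B = P·diag(2, −3)·P⁻¹.
Then B⁷ = P·diag(128, −2187)·P⁻¹ = [[256, 2187], [−128, −2187]] · [[1, 1], [1, 2]] = [[2443, 4630], [−2315, −4502]].

[[2443, 4630], [−2315, −4502]]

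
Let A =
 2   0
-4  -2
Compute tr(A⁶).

tr A = 0 and det A = -4, so the characteristic polynomial is λ² − (0)λ + (-4) with roots 2 and -2.
Eigenvectors give P = [[-1, 0], [1, 1]] with P⁻¹ = [[-1, 0], [1, 1]], and A = P·diag(2, -2)·P⁻¹.
Then A⁶ = P·diag(64, 64)·P⁻¹ = [[-64, 0], [64, 64]] · [[-1, 0], [1, 1]] = [[64, 0], [0, 64]].

128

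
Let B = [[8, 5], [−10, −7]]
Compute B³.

[[62, 35], [−70, −43]]

tr B = 1 and det B = −6, so the characteristic polynomial is λ² − (1)λ + (−6) with roots 3 and −2.
Eigenvectors give P = [[−1, 1], [1, −2]] with P⁻¹ = [[−2, −1], [−1, −1]], and B = P·diag(3, −2)·P⁻¹.
Then B³ = P·diag(27, −8)·P⁻¹ = [[−27, −8], [27, 16]] · [[−2, −1], [−1, −1]] = [[62, 35], [−70, −43]].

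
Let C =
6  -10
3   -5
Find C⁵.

[[6, -10], [3, -5]]

C² = C (a projection; rank 1, trace 1), so C⁵ = C.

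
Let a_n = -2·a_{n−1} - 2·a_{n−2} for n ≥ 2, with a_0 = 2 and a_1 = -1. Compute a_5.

4

With companion matrix B = [[-2, -2], [1, 0]], [a_n, a_{n−1}]ᵀ = B·[a_{n−1}, a_{n−2}]ᵀ, so [a_5, a_4]ᵀ = B⁴·[a_1, a_0]ᵀ.
B⁴ = [[-4, 0], [0, -4]], giving [a_5, a_4]ᵀ = [[4], [-8]].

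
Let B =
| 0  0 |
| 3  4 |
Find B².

[[0, 0], [12, 16]]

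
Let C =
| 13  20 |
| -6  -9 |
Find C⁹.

[[118093, 196820], [-59046, -98409]]

tr C = 4 and det C = 3, so the characteristic polynomial is λ² − (4)λ + (3) with roots 1 and 3.
Eigenvectors give P = [[-5, -2], [3, 1]] with P⁻¹ = [[1, 2], [-3, -5]], and C = P·diag(1, 3)·P⁻¹.
Then C⁹ = P·diag(1, 19683)·P⁻¹ = [[-5, -39366], [3, 19683]] · [[1, 2], [-3, -5]] = [[118093, 196820], [-59046, -98409]].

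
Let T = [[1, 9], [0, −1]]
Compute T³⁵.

T² = I (check: tr T = 0 and det T = −1), so T³⁵ = T since 35 is odd.

[[1, 9], [0, −1]]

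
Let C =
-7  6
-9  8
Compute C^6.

tr C = 1 and det C = -2, so the characteristic polynomial is λ² − (1)λ + (-2) with roots 2 and -1.
Eigenvectors give P = [[-2, 1], [-3, 1]] with P⁻¹ = [[1, -1], [3, -2]], and C = P·diag(2, -1)·P⁻¹.
Then C^6 = P·diag(64, 1)·P⁻¹ = [[-128, 1], [-192, 1]] · [[1, -1], [3, -2]] = [[-125, 126], [-189, 190]].

[[-125, 126], [-189, 190]]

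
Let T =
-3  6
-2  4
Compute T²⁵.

[[-3, 6], [-2, 4]]

T² = T (a projection; rank 1, trace 1), so T²⁵ = T.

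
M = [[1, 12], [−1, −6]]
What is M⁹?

tr M = −5 and det M = 6, so the characteristic polynomial is λ² − (−5)λ + (6) with roots −3 and −2.
Eigenvectors give P = [[−3, −4], [1, 1]] with P⁻¹ = [[1, 4], [−1, −3]], and M = P·diag(−3, −2)·P⁻¹.
Then M⁹ = P·diag(−19683, −512)·P⁻¹ = [[59049, 2048], [−19683, −512]] · [[1, 4], [−1, −3]] = [[57001, 230052], [−19171, −77196]].

[[57001, 230052], [−19171, −77196]]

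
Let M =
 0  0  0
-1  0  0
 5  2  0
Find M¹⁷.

M is strictly triangular, hence nilpotent: M³ = 0, so M¹⁷ = 0.

[[0, 0, 0], [0, 0, 0], [0, 0, 0]]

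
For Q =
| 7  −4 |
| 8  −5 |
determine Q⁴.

[[161, −80], [160, −79]]

tr Q = 2 and det Q = −3, so the characteristic polynomial is λ² − (2)λ + (−3) with roots −1 and 3.
Eigenvectors give P = [[1, −1], [2, −1]] with P⁻¹ = [[−1, 1], [−2, 1]], and Q = P·diag(−1, 3)·P⁻¹.
Then Q⁴ = P·diag(1, 81)·P⁻¹ = [[1, −81], [2, −81]] · [[−1, 1], [−2, 1]] = [[161, −80], [160, −79]].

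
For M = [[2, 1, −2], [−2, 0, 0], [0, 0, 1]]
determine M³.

M² = [[2, 2, −6], [−4, −2, 4], [0, 0, 1]]
M³ = [[0, 2, −10], [−4, −4, 12], [0, 0, 1]]

[[0, 2, −10], [−4, −4, 12], [0, 0, 1]]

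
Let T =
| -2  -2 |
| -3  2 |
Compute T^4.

[[100, 0], [0, 100]]

T^2 = [[10, 0], [0, 10]]
T^3 = [[-20, -20], [-30, 20]]
T^4 = [[100, 0], [0, 100]]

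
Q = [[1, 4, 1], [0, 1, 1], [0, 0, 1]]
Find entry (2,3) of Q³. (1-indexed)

3

Q = I + N where N = [[0, 4, 1], [0, 0, 1], [0, 0, 0]] is strictly upper-triangular, so N³ = 0.
(I + N)³ = I + 3·N + 3·N² = [[1, 12, 15], [0, 1, 3], [0, 0, 1]].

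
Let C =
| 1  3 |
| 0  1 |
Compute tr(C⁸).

2

C = I + N where N = [[0, 3], [0, 0]] is strictly upper-triangular, so N² = 0.
(I + N)⁸ = I + 8·N = [[1, 24], [0, 1]].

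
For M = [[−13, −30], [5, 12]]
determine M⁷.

[[−6817, −13890], [2315, 4758]]

tr M = −1 and det M = −6, so the characteristic polynomial is λ² − (−1)λ + (−6) with roots 2 and −3.
Eigenvectors give P = [[−2, 3], [1, −1]] with P⁻¹ = [[1, 3], [1, 2]], and M = P·diag(2, −3)·P⁻¹.
Then M⁷ = P·diag(128, −2187)·P⁻¹ = [[−256, −6561], [128, 2187]] · [[1, 3], [1, 2]] = [[−6817, −13890], [2315, 4758]].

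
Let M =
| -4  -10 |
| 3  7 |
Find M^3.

[[-34, -70], [21, 43]]

tr M = 3 and det M = 2, so the characteristic polynomial is λ² − (3)λ + (2) with roots 1 and 2.
Eigenvectors give P = [[2, 5], [-1, -3]] with P⁻¹ = [[3, 5], [-1, -2]], and M = P·diag(1, 2)·P⁻¹.
Then M^3 = P·diag(1, 8)·P⁻¹ = [[2, 40], [-1, -24]] · [[3, 5], [-1, -2]] = [[-34, -70], [21, 43]].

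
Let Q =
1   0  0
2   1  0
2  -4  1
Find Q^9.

[[1, 0, 0], [18, 1, 0], [-270, -36, 1]]

Q = I + N where N = [[0, 0, 0], [2, 0, 0], [2, -4, 0]] is strictly lower-triangular, so N^3 = 0.
(I + N)^9 = I + 9·N + 36·N^2 = [[1, 0, 0], [18, 1, 0], [-270, -36, 1]].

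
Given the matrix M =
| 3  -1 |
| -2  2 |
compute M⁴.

M² = [[11, -5], [-10, 6]]
M³ = [[43, -21], [-42, 22]]
M⁴ = [[171, -85], [-170, 86]]

[[171, -85], [-170, 86]]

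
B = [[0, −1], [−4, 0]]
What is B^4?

[[16, 0], [0, 16]]

B^2 = [[4, 0], [0, 4]]
B^3 = [[0, −4], [−16, 0]]
B^4 = [[16, 0], [0, 16]]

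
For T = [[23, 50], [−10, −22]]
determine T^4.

[[341, 650], [−130, −244]]

tr T = 1 and det T = −6, so the characteristic polynomial is λ² − (1)λ + (−6) with roots −2 and 3.
Eigenvectors give P = [[−2, 5], [1, −2]] with P⁻¹ = [[2, 5], [1, 2]], and T = P·diag(−2, 3)·P⁻¹.
Then T^4 = P·diag(16, 81)·P⁻¹ = [[−32, 405], [16, −162]] · [[2, 5], [1, 2]] = [[341, 650], [−130, −244]].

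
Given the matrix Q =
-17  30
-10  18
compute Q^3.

[[-113, 210], [-70, 132]]

tr Q = 1 and det Q = -6, so the characteristic polynomial is λ² − (1)λ + (-6) with roots 3 and -2.
Eigenvectors give P = [[-3, 2], [-2, 1]] with P⁻¹ = [[1, -2], [2, -3]], and Q = P·diag(3, -2)·P⁻¹.
Then Q^3 = P·diag(27, -8)·P⁻¹ = [[-81, -16], [-54, -8]] · [[1, -2], [2, -3]] = [[-113, 210], [-70, 132]].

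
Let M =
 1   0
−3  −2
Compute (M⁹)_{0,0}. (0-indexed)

1

tr M = −1 and det M = −2, so the characteristic polynomial is λ² − (−1)λ + (−2) with roots 1 and −2.
Eigenvectors give P = [[−1, 0], [1, 1]] with P⁻¹ = [[−1, 0], [1, 1]], and M = P·diag(1, −2)·P⁻¹.
Then M⁹ = P·diag(1, −512)·P⁻¹ = [[−1, 0], [1, −512]] · [[−1, 0], [1, 1]] = [[1, 0], [−513, −512]].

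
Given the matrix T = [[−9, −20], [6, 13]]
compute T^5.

tr T = 4 and det T = 3, so the characteristic polynomial is λ² − (4)λ + (3) with roots 3 and 1.
Eigenvectors give P = [[5, 2], [−3, −1]] with P⁻¹ = [[−1, −2], [3, 5]], and T = P·diag(3, 1)·P⁻¹.
Then T^5 = P·diag(243, 1)·P⁻¹ = [[1215, 2], [−729, −1]] · [[−1, −2], [3, 5]] = [[−1209, −2420], [726, 1453]].

[[−1209, −2420], [726, 1453]]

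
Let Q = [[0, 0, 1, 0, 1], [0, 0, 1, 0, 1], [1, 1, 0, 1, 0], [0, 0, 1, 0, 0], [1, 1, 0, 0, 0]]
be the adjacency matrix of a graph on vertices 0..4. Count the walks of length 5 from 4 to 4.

The number of length-5 walks from vertex 4 to vertex 4 is entry (4,4) of Q⁵, where Q is the adjacency matrix.
Q² = [[2, 2, 0, 1, 0], [2, 2, 0, 1, 0], [0, 0, 3, 0, 2], [1, 1, 0, 1, 0], [0, 0, 2, 0, 2]]
Q³ = [[0, 0, 5, 0, 4], [0, 0, 5, 0, 4], [5, 5, 0, 3, 0], [0, 0, 3, 0, 2], [4, 4, 0, 2, 0]]
Q⁴ = [[9, 9, 0, 5, 0], [9, 9, 0, 5, 0], [0, 0, 13, 0, 10], [5, 5, 0, 3, 0], [0, 0, 10, 0, 8]]
Q⁵ = [[0, 0, 23, 0, 18], [0, 0, 23, 0, 18], [23, 23, 0, 13, 0], [0, 0, 13, 0, 10], [18, 18, 0, 10, 0]]

0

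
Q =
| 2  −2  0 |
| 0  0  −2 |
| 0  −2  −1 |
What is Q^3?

Q^2 = [[4, −4, 4], [0, 4, 2], [0, 2, 5]]
Q^3 = [[8, −16, 4], [0, −4, −10], [0, −10, −9]]

[[8, −16, 4], [0, −4, −10], [0, −10, −9]]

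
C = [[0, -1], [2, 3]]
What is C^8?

[[-254, -255], [510, 511]]

tr C = 3 and det C = 2, so the characteristic polynomial is λ² − (3)λ + (2) with roots 1 and 2.
Eigenvectors give P = [[-1, -1], [1, 2]] with P⁻¹ = [[-2, -1], [1, 1]], and C = P·diag(1, 2)·P⁻¹.
Then C^8 = P·diag(1, 256)·P⁻¹ = [[-1, -256], [1, 512]] · [[-2, -1], [1, 1]] = [[-254, -255], [510, 511]].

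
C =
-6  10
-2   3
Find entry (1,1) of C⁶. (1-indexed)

tr C = -3 and det C = 2, so the characteristic polynomial is λ² − (-3)λ + (2) with roots -1 and -2.
Eigenvectors give P = [[2, 5], [1, 2]] with P⁻¹ = [[-2, 5], [1, -2]], and C = P·diag(-1, -2)·P⁻¹.
Then C⁶ = P·diag(1, 64)·P⁻¹ = [[2, 320], [1, 128]] · [[-2, 5], [1, -2]] = [[316, -630], [126, -251]].

316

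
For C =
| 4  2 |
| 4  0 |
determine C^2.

[[24, 8], [16, 8]]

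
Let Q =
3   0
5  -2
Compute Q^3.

tr Q = 1 and det Q = -6, so the characteristic polynomial is λ² − (1)λ + (-6) with roots -2 and 3.
Eigenvectors give P = [[0, 1], [-1, 1]] with P⁻¹ = [[1, -1], [1, 0]], and Q = P·diag(-2, 3)·P⁻¹.
Then Q^3 = P·diag(-8, 27)·P⁻¹ = [[0, 27], [8, 27]] · [[1, -1], [1, 0]] = [[27, 0], [35, -8]].

[[27, 0], [35, -8]]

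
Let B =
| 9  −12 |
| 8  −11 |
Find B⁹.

[[39369, −59052], [39368, −59051]]

tr B = −2 and det B = −3, so the characteristic polynomial is λ² − (−2)λ + (−3) with roots −3 and 1.
Eigenvectors give P = [[1, 3], [1, 2]] with P⁻¹ = [[−2, 3], [1, −1]], and B = P·diag(−3, 1)·P⁻¹.
Then B⁹ = P·diag(−19683, 1)·P⁻¹ = [[−19683, 3], [−19683, 2]] · [[−2, 3], [1, −1]] = [[39369, −59052], [39368, −59051]].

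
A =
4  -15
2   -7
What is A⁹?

tr A = -3 and det A = 2, so the characteristic polynomial is λ² − (-3)λ + (2) with roots -1 and -2.
Eigenvectors give P = [[3, -5], [1, -2]] with P⁻¹ = [[2, -5], [1, -3]], and A = P·diag(-1, -2)·P⁻¹.
Then A⁹ = P·diag(-1, -512)·P⁻¹ = [[-3, 2560], [-1, 1024]] · [[2, -5], [1, -3]] = [[2554, -7665], [1022, -3067]].

[[2554, -7665], [1022, -3067]]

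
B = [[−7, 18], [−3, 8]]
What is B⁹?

tr B = 1 and det B = −2, so the characteristic polynomial is λ² − (1)λ + (−2) with roots 2 and −1.
Eigenvectors give P = [[2, 3], [1, 1]] with P⁻¹ = [[−1, 3], [1, −2]], and B = P·diag(2, −1)·P⁻¹.
Then B⁹ = P·diag(512, −1)·P⁻¹ = [[1024, −3], [512, −1]] · [[−1, 3], [1, −2]] = [[−1027, 3078], [−513, 1538]].

[[−1027, 3078], [−513, 1538]]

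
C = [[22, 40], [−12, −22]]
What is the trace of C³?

tr C = 0 and det C = −4, so the characteristic polynomial is λ² − (0)λ + (−4) with roots −2 and 2.
Eigenvectors give P = [[−5, −2], [3, 1]] with P⁻¹ = [[1, 2], [−3, −5]], and C = P·diag(−2, 2)·P⁻¹.
Then C³ = P·diag(−8, 8)·P⁻¹ = [[40, −16], [−24, 8]] · [[1, 2], [−3, −5]] = [[88, 160], [−48, −88]].

0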